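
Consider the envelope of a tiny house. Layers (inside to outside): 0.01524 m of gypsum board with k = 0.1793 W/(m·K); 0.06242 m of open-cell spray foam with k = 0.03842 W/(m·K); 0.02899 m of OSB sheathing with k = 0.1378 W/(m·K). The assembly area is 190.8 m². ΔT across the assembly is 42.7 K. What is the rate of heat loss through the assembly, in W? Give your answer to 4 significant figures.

4243 W

0.01524/0.1793 = 0.084997
0.06242/0.03842 = 1.6247
0.02899/0.1378 = 0.21038
R_total = 0.084997 + 1.6247 + 0.21038 = 1.92 m²·K/W
Q = A·ΔT/R = 190.8 × 42.7 / 1.92 = 4243.2 W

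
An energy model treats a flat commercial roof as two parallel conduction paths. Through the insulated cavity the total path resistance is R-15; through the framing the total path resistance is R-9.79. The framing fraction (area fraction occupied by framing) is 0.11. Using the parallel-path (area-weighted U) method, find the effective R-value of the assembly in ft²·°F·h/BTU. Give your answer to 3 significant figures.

U_eff = 0.89/15 + 0.11/9.79 = 0.05933 + 0.01124 = 0.07057
R_eff = 1/U_eff = 14.17 ft²·°F·h/BTU

14.2 ft²·°F·h/BTU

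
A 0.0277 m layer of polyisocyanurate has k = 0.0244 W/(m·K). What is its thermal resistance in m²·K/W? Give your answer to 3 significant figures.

1.14 m²·K/W

R = L/k = 0.0277/0.0244 = 1.135 m²·K/W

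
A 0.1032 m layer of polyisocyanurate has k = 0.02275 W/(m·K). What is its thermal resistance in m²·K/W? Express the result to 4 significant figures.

4.536 m²·K/W

R = L/k = 0.1032/0.02275 = 4.5363 m²·K/W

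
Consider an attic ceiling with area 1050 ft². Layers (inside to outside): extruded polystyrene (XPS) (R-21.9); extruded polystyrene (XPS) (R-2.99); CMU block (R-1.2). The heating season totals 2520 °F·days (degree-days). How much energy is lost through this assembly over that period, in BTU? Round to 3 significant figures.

R_total = 21.9 + 2.99 + 1.2 = 26.09 ft²·°F·h/BTU
E = A × HDD × 24 / R = 1050 × 2520 × 24 / 26.09 = 2434000 BTU

2430000 BTU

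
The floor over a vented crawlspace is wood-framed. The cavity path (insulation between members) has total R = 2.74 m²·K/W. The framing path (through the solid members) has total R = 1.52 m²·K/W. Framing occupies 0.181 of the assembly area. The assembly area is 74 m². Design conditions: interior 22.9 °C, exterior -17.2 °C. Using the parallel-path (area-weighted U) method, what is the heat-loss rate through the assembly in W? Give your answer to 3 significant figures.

1240 W

U_eff = 0.819/2.74 + 0.181/1.52 = 0.2989 + 0.1191 = 0.418
R_eff = 1/U_eff = 2.392 m²·K/W
Q = 74 × (22.9 − (-17.2)) / 2.392 = 1240 W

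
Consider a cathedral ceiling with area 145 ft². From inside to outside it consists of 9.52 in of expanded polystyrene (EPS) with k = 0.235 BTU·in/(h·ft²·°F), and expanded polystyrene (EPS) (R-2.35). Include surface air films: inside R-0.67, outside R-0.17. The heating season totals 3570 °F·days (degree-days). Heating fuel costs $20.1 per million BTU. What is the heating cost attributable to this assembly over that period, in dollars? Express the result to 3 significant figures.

5.71 dollars

9.52/0.235 = 40.51
R_total = 0.67 + 40.51 + 2.35 + 0.17 = 43.7 ft²·°F·h/BTU
E = A × HDD × 24 / R = 145 × 3570 × 24 / 43.7 = 284300 BTU
Cost = 284300/10⁶ × 20.1 = $5.714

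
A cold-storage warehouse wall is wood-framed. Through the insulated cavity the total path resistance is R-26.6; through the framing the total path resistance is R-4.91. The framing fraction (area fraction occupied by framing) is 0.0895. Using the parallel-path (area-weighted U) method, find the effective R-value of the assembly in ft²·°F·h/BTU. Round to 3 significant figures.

U_eff = 0.9105/26.6 + 0.0895/4.91 = 0.03423 + 0.01823 = 0.05246
R_eff = 1/U_eff = 19.06 ft²·°F·h/BTU

19.1 ft²·°F·h/BTU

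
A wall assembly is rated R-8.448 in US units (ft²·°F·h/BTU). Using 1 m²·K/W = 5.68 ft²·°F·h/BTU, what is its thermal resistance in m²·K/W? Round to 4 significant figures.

1.487 m²·K/W

R_SI = 8.448/5.68 = 1.4873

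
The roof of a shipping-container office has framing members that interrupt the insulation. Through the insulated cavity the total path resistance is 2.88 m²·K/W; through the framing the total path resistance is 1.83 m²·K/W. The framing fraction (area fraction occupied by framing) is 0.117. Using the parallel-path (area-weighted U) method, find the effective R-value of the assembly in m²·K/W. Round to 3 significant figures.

2.70 m²·K/W

U_eff = 0.883/2.88 + 0.117/1.83 = 0.3066 + 0.06393 = 0.3705
R_eff = 1/U_eff = 2.699 m²·K/W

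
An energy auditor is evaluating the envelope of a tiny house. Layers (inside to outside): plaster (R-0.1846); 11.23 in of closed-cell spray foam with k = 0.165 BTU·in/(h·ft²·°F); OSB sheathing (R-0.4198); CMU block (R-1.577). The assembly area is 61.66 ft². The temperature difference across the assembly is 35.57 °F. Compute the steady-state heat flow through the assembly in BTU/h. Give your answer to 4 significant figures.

31.22 BTU/h

11.23/0.165 = 68.061
R_total = 0.1846 + 68.061 + 0.4198 + 1.577 = 70.242 ft²·°F·h/BTU
Q = A·ΔT/R = 61.66 × 35.57 / 70.242 = 31.224 BTU/h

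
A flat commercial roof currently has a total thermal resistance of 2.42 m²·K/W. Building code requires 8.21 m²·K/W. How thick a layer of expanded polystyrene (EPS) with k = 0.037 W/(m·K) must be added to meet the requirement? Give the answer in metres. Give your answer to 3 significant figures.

ΔR = 8.21 − 2.42 = 5.79 m²·K/W
L = ΔR × k = 5.79 × 0.037 = 0.2142 m

0.214 m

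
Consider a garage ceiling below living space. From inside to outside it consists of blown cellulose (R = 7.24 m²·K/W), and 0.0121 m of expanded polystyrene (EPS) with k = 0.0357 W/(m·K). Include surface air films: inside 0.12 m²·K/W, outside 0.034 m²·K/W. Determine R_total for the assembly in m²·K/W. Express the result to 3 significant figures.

0.0121/0.0357 = 0.3389
R_total = 0.12 + 7.24 + 0.3389 + 0.034 = 7.733 m²·K/W

7.73 m²·K/W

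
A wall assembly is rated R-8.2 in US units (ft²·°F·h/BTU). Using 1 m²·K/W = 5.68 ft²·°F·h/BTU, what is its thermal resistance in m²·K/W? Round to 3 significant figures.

R_SI = 8.2/5.68 = 1.444

1.44 m²·K/W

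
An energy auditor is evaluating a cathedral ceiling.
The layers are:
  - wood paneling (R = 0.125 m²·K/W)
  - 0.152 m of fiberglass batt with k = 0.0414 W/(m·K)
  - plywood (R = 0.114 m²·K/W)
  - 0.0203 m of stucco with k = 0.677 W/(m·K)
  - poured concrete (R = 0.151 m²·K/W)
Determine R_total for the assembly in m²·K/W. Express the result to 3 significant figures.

0.152/0.0414 = 3.671
0.0203/0.677 = 0.02999
R_total = 0.125 + 3.671 + 0.114 + 0.02999 + 0.151 = 4.091 m²·K/W

4.09 m²·K/W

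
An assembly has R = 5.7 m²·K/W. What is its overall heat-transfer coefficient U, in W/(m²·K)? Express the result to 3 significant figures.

0.175 W/(m²·K)

U = 1/R = 1/5.7 = 0.1754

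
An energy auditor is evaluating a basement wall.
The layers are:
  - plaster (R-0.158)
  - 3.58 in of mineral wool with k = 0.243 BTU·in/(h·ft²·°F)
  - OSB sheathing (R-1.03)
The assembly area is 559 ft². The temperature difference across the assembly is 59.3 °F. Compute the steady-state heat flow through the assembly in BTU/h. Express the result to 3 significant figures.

2080 BTU/h

3.58/0.243 = 14.73
R_total = 0.158 + 14.73 + 1.03 = 15.92 ft²·°F·h/BTU
Q = A·ΔT/R = 559 × 59.3 / 15.92 = 2082 BTU/h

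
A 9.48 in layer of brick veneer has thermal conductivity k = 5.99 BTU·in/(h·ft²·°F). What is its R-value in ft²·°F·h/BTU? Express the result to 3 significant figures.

1.58 ft²·°F·h/BTU

R = L/k = 9.48/5.99 = 1.583 ft²·°F·h/BTU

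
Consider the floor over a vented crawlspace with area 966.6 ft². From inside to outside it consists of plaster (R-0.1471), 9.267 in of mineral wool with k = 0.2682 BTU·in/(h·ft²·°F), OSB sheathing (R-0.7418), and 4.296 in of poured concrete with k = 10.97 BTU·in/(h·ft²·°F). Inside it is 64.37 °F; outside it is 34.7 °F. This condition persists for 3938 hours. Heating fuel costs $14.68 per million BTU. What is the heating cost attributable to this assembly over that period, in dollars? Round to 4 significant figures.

46.27 dollars

9.267/0.2682 = 34.553
4.296/10.97 = 0.39161
R_total = 0.1471 + 34.553 + 0.7418 + 0.39161 = 35.833 ft²·°F·h/BTU
Q = 966.6 × (64.37 − 34.7) / 35.833 = 800.35 BTU/h
E = 800.35 × 3938 = 3151800 BTU
Cost = 3151800/10⁶ × 14.68 = $46.268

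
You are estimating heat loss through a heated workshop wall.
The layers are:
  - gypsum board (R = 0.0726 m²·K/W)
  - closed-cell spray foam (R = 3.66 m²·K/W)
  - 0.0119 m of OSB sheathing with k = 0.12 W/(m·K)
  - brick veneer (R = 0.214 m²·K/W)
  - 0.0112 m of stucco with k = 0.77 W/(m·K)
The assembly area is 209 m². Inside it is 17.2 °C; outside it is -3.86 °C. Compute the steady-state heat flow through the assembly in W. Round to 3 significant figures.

0.0119/0.12 = 0.09917
0.0112/0.77 = 0.01455
R_total = 0.0726 + 3.66 + 0.09917 + 0.214 + 0.01455 = 4.06 m²·K/W
Q = A·ΔT/R = 209 × (17.2 − (-3.86)) / 4.06 = 1084 W

1080 W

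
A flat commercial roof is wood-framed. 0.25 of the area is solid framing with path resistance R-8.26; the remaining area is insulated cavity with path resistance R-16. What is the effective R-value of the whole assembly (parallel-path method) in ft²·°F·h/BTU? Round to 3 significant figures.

13.0 ft²·°F·h/BTU

U_eff = 0.75/16 + 0.25/8.26 = 0.04688 + 0.03027 = 0.07714
R_eff = 1/U_eff = 12.96 ft²·°F·h/BTU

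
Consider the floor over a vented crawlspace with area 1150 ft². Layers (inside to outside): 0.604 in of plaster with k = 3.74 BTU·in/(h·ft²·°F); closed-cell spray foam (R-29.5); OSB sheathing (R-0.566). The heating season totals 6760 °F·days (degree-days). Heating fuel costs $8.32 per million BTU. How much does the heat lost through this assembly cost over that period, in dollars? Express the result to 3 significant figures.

51.4 dollars

0.604/3.74 = 0.1615
R_total = 0.1615 + 29.5 + 0.566 = 30.23 ft²·°F·h/BTU
E = A × HDD × 24 / R = 1150 × 6760 × 24 / 30.23 = 6172000 BTU
Cost = 6172000/10⁶ × 8.32 = $51.35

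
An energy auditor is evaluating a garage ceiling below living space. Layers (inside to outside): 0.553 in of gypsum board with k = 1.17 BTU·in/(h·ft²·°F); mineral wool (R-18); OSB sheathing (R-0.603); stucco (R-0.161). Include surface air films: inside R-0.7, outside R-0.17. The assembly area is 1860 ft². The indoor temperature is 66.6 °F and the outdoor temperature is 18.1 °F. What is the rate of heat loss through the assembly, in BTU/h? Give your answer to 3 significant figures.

4490 BTU/h

0.553/1.17 = 0.4726
R_total = 0.7 + 0.4726 + 18 + 0.603 + 0.161 + 0.17 = 20.11 ft²·°F·h/BTU
Q = A·ΔT/R = 1860 × (66.6 − 18.1) / 20.11 = 4487 BTU/h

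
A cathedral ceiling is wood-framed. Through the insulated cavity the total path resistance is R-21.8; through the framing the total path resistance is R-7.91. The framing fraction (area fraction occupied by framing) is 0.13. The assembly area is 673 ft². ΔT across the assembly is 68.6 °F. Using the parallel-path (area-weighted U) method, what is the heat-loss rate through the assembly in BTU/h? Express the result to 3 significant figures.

2600 BTU/h

U_eff = 0.87/21.8 + 0.13/7.91 = 0.03991 + 0.01643 = 0.05634
R_eff = 1/U_eff = 17.75 ft²·°F·h/BTU
Q = 673 × 68.6 / 17.75 = 2601 BTU/h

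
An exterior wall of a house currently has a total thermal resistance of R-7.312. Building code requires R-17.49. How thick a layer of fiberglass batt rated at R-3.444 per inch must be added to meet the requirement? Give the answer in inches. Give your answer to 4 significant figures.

2.955 in

ΔR = 17.49 − 7.312 = 10.178 ft²·°F·h/BTU
L = ΔR / (R/in) = 10.178/3.444 = 2.9553 in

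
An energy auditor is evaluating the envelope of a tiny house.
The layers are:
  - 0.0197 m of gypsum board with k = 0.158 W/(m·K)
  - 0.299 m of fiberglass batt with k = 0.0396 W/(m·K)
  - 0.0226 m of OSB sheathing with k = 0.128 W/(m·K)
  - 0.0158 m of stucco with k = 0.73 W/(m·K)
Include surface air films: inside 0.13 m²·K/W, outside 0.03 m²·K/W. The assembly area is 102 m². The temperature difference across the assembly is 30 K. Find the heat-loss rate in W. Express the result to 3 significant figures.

381 W

0.0197/0.158 = 0.1247
0.299/0.0396 = 7.551
0.0226/0.128 = 0.1766
0.0158/0.73 = 0.02164
R_total = 0.13 + 0.1247 + 7.551 + 0.1766 + 0.02164 + 0.03 = 8.033 m²·K/W
Q = A·ΔT/R = 102 × 30 / 8.033 = 380.9 W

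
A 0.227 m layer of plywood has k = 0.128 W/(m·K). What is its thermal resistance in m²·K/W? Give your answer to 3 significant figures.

R = L/k = 0.227/0.128 = 1.773 m²·K/W

1.77 m²·K/W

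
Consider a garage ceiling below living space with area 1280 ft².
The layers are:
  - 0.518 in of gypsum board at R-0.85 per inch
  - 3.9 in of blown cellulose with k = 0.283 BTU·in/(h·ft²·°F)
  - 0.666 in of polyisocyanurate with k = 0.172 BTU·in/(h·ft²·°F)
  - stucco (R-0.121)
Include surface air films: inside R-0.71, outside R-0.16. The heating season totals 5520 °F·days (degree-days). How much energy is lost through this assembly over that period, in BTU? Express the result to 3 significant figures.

8890000 BTU

0.518 × 0.85 = 0.4403
3.9/0.283 = 13.78
0.666/0.172 = 3.872
R_total = 0.71 + 0.4403 + 13.78 + 3.872 + 0.121 + 0.16 = 19.08 ft²·°F·h/BTU
E = A × HDD × 24 / R = 1280 × 5520 × 24 / 19.08 = 8886000 BTU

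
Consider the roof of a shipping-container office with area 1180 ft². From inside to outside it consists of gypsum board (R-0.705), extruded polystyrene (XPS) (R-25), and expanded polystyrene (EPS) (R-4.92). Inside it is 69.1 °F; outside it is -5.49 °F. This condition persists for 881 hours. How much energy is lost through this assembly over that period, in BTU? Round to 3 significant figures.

R_total = 0.705 + 25 + 4.92 = 30.62 ft²·°F·h/BTU
Q = 1180 × (69.1 − (-5.49)) / 30.62 = 2874 BTU/h
E = 2874 × 881 = 2532000 BTU

2530000 BTU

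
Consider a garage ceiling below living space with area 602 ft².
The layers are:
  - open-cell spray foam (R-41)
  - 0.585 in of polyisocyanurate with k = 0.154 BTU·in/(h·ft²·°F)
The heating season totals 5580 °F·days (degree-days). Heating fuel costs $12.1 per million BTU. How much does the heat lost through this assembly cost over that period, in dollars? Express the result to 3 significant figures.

0.585/0.154 = 3.799
R_total = 41 + 3.799 = 44.8 ft²·°F·h/BTU
E = A × HDD × 24 / R = 602 × 5580 × 24 / 44.8 = 1800000 BTU
Cost = 1800000/10⁶ × 12.1 = $21.78

21.8 dollars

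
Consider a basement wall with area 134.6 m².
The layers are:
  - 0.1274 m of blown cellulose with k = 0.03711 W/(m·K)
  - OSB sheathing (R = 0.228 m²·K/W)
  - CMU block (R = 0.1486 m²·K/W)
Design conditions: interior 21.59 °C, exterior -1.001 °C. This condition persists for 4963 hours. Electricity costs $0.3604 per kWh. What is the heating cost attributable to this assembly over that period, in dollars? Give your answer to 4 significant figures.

1428 dollars

0.1274/0.03711 = 3.433
R_total = 3.433 + 0.228 + 0.1486 = 3.8096 m²·K/W
Q = 134.6 × (21.59 − (-1.001)) / 3.8096 = 798.17 W
E = 798.17 W × 4963 h / 1000 = 3961.3 kWh
Cost = 3961.3 × 0.3604 = $1427.7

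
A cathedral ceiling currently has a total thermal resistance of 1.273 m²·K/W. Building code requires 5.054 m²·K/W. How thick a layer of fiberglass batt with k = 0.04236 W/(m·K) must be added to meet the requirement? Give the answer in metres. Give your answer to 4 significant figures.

ΔR = 5.054 − 1.273 = 3.781 m²·K/W
L = ΔR × k = 3.781 × 0.04236 = 0.16016 m

0.1602 m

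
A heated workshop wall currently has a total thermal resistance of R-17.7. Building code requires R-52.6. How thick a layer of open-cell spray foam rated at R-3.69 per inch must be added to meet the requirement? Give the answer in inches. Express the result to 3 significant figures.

ΔR = 52.6 − 17.7 = 34.9 ft²·°F·h/BTU
L = ΔR / (R/in) = 34.9/3.69 = 9.458 in

9.46 in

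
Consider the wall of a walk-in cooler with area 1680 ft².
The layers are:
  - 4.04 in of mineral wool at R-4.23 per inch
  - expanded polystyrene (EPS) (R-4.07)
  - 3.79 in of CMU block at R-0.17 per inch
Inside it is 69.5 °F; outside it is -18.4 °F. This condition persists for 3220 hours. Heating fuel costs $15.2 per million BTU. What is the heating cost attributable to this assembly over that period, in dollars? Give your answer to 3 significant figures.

331 dollars

4.04 × 4.23 = 17.09
3.79 × 0.17 = 0.6443
R_total = 17.09 + 4.07 + 0.6443 = 21.8 ft²·°F·h/BTU
Q = 1680 × (69.5 − (-18.4)) / 21.8 = 6773 BTU/h
E = 6773 × 3220 = 21810000 BTU
Cost = 21810000/10⁶ × 15.2 = $331.5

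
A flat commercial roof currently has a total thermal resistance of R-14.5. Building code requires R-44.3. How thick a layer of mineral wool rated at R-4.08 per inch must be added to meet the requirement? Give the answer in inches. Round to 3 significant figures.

ΔR = 44.3 − 14.5 = 29.8 ft²·°F·h/BTU
L = ΔR / (R/in) = 29.8/4.08 = 7.304 in

7.30 in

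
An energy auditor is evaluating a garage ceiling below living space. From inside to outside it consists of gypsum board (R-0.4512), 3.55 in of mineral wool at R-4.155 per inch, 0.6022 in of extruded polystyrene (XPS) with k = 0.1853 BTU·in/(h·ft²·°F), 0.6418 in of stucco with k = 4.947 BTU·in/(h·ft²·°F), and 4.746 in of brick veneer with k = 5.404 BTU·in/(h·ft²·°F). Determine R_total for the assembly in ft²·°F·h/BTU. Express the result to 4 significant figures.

3.55 × 4.155 = 14.75
0.6022/0.1853 = 3.2499
0.6418/4.947 = 0.12974
4.746/5.404 = 0.87824
R_total = 0.4512 + 14.75 + 3.2499 + 0.12974 + 0.87824 = 19.459 ft²·°F·h/BTU

19.46 ft²·°F·h/BTU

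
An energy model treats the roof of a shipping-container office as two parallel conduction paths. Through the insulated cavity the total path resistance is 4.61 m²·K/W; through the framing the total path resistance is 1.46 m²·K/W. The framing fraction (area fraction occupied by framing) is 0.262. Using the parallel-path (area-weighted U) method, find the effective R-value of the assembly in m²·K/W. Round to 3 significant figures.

2.95 m²·K/W

U_eff = 0.738/4.61 + 0.262/1.46 = 0.1601 + 0.1795 = 0.3395
R_eff = 1/U_eff = 2.945 m²·K/W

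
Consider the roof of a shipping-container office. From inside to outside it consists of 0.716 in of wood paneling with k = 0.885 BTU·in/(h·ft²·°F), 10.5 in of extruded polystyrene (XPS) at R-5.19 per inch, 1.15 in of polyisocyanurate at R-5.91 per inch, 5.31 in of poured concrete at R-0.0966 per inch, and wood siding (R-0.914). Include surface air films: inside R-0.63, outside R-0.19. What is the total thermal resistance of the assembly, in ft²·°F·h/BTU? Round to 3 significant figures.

64.3 ft²·°F·h/BTU

0.716/0.885 = 0.809
10.5 × 5.19 = 54.5
1.15 × 5.91 = 6.796
5.31 × 0.0966 = 0.5129
R_total = 0.63 + 0.809 + 54.5 + 6.796 + 0.5129 + 0.914 + 0.19 = 64.35 ft²·°F·h/BTU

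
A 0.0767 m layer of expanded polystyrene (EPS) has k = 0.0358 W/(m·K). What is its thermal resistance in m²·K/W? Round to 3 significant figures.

2.14 m²·K/W

R = L/k = 0.0767/0.0358 = 2.142 m²·K/W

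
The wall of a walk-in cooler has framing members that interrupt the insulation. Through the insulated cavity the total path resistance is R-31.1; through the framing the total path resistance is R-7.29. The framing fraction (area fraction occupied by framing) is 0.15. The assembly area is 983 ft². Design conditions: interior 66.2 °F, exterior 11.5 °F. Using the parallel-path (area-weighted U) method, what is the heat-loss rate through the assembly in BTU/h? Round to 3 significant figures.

2580 BTU/h

U_eff = 0.85/31.1 + 0.15/7.29 = 0.02733 + 0.02058 = 0.04791
R_eff = 1/U_eff = 20.87 ft²·°F·h/BTU
Q = 983 × (66.2 − 11.5) / 20.87 = 2576 BTU/h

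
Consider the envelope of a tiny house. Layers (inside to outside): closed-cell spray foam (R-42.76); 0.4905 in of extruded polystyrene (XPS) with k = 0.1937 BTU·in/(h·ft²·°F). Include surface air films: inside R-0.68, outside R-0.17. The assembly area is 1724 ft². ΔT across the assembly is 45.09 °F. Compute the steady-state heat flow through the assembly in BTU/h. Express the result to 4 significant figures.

1685 BTU/h

0.4905/0.1937 = 2.5323
R_total = 0.68 + 42.76 + 2.5323 + 0.17 = 46.142 ft²·°F·h/BTU
Q = A·ΔT/R = 1724 × 45.09 / 46.142 = 1684.7 BTU/h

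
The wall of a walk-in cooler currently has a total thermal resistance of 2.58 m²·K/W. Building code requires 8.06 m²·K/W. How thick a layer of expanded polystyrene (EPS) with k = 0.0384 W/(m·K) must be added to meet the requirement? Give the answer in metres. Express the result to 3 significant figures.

ΔR = 8.06 − 2.58 = 5.48 m²·K/W
L = ΔR × k = 5.48 × 0.0384 = 0.2104 m

0.210 m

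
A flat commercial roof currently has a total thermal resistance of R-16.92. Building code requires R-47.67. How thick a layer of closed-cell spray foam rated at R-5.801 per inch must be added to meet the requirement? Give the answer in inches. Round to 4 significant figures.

5.301 in

ΔR = 47.67 − 16.92 = 30.75 ft²·°F·h/BTU
L = ΔR / (R/in) = 30.75/5.801 = 5.3008 in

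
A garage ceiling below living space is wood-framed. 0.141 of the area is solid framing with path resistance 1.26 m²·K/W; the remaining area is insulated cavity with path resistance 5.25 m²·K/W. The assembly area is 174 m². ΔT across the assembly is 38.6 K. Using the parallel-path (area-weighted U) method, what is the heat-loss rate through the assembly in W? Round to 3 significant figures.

1850 W

U_eff = 0.859/5.25 + 0.141/1.26 = 0.1636 + 0.1119 = 0.2755
R_eff = 1/U_eff = 3.629 m²·K/W
Q = 174 × 38.6 / 3.629 = 1851 W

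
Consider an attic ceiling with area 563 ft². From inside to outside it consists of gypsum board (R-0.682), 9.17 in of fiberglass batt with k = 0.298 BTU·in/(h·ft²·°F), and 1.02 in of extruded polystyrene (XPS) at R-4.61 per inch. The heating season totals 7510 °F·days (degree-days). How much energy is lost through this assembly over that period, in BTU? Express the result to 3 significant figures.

9.17/0.298 = 30.77
1.02 × 4.61 = 4.702
R_total = 0.682 + 30.77 + 4.702 = 36.16 ft²·°F·h/BTU
E = A × HDD × 24 / R = 563 × 7510 × 24 / 36.16 = 2807000 BTU

2810000 BTU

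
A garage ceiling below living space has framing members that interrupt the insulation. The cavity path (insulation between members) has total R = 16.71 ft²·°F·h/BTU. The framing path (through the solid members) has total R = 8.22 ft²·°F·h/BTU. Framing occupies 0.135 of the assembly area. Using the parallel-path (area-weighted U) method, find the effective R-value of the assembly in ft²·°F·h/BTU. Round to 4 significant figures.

14.67 ft²·°F·h/BTU

U_eff = 0.865/16.71 + 0.135/8.22 = 0.051765 + 0.016423 = 0.068189
R_eff = 1/U_eff = 14.665 ft²·°F·h/BTU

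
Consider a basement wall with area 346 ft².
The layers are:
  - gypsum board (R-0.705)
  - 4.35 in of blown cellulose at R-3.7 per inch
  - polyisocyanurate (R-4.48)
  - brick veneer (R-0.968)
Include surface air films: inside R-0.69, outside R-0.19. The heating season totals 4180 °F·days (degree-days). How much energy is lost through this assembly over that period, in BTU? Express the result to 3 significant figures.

1500000 BTU

4.35 × 3.7 = 16.09
R_total = 0.69 + 0.705 + 16.09 + 4.48 + 0.968 + 0.19 = 23.13 ft²·°F·h/BTU
E = A × HDD × 24 / R = 346 × 4180 × 24 / 23.13 = 1501000 BTU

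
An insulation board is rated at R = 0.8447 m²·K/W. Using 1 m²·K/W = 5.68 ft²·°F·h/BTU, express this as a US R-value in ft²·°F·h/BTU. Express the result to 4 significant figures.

4.798 ft²·°F·h/BTU

R_US = 0.8447 × 5.68 = 4.7979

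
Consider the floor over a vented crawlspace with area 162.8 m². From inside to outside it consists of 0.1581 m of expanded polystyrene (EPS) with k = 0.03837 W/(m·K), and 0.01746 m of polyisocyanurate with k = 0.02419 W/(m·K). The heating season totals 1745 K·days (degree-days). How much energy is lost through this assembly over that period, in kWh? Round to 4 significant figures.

0.1581/0.03837 = 4.1204
0.01746/0.02419 = 0.72179
R_total = 4.1204 + 0.72179 = 4.8422 m²·K/W
E = A × HDD × 24 / R / 1000 = 162.8 × 1745 × 24 / 4.8422 / 1000 = 1408.1 kWh

1408 kWh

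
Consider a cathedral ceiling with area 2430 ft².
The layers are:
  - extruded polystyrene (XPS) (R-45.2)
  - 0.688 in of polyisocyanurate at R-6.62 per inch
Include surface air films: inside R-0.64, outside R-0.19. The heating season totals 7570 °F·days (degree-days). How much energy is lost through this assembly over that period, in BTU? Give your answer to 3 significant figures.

8730000 BTU

0.688 × 6.62 = 4.555
R_total = 0.64 + 45.2 + 4.555 + 0.19 = 50.58 ft²·°F·h/BTU
E = A × HDD × 24 / R = 2430 × 7570 × 24 / 50.58 = 8728000 BTU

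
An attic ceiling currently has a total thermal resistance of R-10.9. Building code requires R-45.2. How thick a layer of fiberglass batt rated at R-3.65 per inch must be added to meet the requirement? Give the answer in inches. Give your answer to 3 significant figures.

9.40 in

ΔR = 45.2 − 10.9 = 34.3 ft²·°F·h/BTU
L = ΔR / (R/in) = 34.3/3.65 = 9.397 in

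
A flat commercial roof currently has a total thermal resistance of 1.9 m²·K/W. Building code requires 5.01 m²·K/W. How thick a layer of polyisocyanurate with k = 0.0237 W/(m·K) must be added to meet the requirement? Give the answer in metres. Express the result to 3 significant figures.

0.0737 m

ΔR = 5.01 − 1.9 = 3.11 m²·K/W
L = ΔR × k = 3.11 × 0.0237 = 0.07371 m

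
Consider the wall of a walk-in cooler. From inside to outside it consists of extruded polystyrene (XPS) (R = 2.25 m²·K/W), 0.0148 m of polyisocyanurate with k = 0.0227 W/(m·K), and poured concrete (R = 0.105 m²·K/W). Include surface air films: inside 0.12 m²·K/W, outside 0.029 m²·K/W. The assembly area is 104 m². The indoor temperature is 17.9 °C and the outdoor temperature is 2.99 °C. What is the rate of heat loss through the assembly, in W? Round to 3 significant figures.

0.0148/0.0227 = 0.652
R_total = 0.12 + 2.25 + 0.652 + 0.105 + 0.029 = 3.156 m²·K/W
Q = A·ΔT/R = 104 × (17.9 − 2.99) / 3.156 = 491.3 W

491 W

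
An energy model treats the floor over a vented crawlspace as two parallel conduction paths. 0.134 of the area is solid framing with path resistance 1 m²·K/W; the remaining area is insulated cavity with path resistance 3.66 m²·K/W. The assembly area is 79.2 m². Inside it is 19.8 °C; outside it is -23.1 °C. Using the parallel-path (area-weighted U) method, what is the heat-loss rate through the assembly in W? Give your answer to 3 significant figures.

U_eff = 0.866/3.66 + 0.134/1 = 0.2366 + 0.134 = 0.3706
R_eff = 1/U_eff = 2.698 m²·K/W
Q = 79.2 × (19.8 − (-23.1)) / 2.698 = 1259 W

1260 W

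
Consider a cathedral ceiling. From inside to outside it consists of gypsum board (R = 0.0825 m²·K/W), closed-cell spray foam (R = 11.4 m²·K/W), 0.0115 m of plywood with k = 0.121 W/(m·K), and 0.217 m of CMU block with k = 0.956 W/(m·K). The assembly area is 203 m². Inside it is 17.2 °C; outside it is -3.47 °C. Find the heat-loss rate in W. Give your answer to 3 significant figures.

355 W

0.0115/0.121 = 0.09504
0.217/0.956 = 0.227
R_total = 0.0825 + 11.4 + 0.09504 + 0.227 = 11.8 m²·K/W
Q = A·ΔT/R = 203 × (17.2 − (-3.47)) / 11.8 = 355.5 W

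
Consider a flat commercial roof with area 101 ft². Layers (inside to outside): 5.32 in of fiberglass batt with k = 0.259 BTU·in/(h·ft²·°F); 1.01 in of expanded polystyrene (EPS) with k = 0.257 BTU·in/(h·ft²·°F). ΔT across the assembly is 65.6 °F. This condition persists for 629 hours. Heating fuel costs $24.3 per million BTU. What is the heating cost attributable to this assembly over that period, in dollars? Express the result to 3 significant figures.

5.32/0.259 = 20.54
1.01/0.257 = 3.93
R_total = 20.54 + 3.93 = 24.47 ft²·°F·h/BTU
Q = 101 × 65.6 / 24.47 = 270.8 BTU/h
E = 270.8 × 629 = 170300 BTU
Cost = 170300/10⁶ × 24.3 = $4.138

4.14 dollars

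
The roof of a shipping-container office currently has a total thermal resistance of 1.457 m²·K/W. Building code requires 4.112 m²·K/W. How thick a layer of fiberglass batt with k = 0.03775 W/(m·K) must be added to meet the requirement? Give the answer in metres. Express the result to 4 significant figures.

0.1002 m

ΔR = 4.112 − 1.457 = 2.655 m²·K/W
L = ΔR × k = 2.655 × 0.03775 = 0.10023 m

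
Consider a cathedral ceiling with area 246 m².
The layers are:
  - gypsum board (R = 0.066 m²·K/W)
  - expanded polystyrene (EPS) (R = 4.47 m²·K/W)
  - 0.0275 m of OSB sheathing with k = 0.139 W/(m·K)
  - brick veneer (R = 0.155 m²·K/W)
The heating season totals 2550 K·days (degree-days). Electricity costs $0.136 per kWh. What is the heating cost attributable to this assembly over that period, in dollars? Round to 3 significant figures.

0.0275/0.139 = 0.1978
R_total = 0.066 + 4.47 + 0.1978 + 0.155 = 4.889 m²·K/W
E = A × HDD × 24 / R / 1000 = 246 × 2550 × 24 / 4.889 / 1000 = 3080 kWh
Cost = 3080 × 0.136 = $418.8

419 dollars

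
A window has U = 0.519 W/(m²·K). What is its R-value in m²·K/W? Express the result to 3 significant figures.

R = 1/U = 1/0.519 = 1.927

1.93 m²·K/W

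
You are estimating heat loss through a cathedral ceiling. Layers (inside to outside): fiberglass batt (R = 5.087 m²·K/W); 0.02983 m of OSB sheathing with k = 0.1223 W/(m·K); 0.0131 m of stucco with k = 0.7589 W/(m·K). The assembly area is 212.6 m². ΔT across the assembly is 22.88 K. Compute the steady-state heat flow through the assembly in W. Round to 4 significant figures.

909.5 W

0.02983/0.1223 = 0.24391
0.0131/0.7589 = 0.017262
R_total = 5.087 + 0.24391 + 0.017262 = 5.3482 m²·K/W
Q = A·ΔT/R = 212.6 × 22.88 / 5.3482 = 909.52 W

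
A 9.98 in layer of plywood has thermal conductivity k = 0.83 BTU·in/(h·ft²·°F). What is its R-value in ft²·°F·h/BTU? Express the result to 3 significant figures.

12.0 ft²·°F·h/BTU

R = L/k = 9.98/0.83 = 12.02 ft²·°F·h/BTU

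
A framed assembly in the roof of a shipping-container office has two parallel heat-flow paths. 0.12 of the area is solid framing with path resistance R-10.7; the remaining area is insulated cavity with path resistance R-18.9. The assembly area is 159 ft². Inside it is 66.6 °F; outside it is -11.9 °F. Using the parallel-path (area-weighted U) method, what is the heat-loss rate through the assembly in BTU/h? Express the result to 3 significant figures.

721 BTU/h

U_eff = 0.88/18.9 + 0.12/10.7 = 0.04656 + 0.01121 = 0.05778
R_eff = 1/U_eff = 17.31 ft²·°F·h/BTU
Q = 159 × (66.6 − (-11.9)) / 17.31 = 721.1 BTU/h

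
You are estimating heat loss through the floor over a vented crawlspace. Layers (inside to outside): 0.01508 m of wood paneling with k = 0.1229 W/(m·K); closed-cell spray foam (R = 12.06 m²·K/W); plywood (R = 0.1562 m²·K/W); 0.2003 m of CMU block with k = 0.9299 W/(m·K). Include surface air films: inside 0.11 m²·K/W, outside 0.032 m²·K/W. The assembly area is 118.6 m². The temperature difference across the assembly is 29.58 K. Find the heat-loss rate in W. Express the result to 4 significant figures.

276.3 W

0.01508/0.1229 = 0.1227
0.2003/0.9299 = 0.2154
R_total = 0.11 + 0.1227 + 12.06 + 0.1562 + 0.2154 + 0.032 = 12.696 m²·K/W
Q = A·ΔT/R = 118.6 × 29.58 / 12.696 = 276.32 W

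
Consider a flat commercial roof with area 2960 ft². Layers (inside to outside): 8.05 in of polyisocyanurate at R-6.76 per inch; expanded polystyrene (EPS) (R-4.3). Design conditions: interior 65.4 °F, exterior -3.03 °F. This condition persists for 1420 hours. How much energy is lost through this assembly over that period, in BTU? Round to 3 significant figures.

4900000 BTU

8.05 × 6.76 = 54.42
R_total = 54.42 + 4.3 = 58.72 ft²·°F·h/BTU
Q = 2960 × (65.4 − (-3.03)) / 58.72 = 3450 BTU/h
E = 3450 × 1420 = 4898000 BTU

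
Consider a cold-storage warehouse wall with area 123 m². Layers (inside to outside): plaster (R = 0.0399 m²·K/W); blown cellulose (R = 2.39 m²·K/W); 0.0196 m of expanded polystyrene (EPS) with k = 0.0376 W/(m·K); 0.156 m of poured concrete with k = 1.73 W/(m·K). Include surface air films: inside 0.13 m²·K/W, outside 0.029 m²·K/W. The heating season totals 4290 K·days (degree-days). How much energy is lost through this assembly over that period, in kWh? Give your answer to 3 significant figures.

3960 kWh

0.0196/0.0376 = 0.5213
0.156/1.73 = 0.09017
R_total = 0.13 + 0.0399 + 2.39 + 0.5213 + 0.09017 + 0.029 = 3.2 m²·K/W
E = A × HDD × 24 / R / 1000 = 123 × 4290 × 24 / 3.2 / 1000 = 3957 kWh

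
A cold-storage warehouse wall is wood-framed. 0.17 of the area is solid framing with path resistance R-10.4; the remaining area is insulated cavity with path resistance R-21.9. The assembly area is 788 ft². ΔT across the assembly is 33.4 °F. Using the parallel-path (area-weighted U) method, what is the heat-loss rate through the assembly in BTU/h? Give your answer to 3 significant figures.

U_eff = 0.83/21.9 + 0.17/10.4 = 0.0379 + 0.01635 = 0.05425
R_eff = 1/U_eff = 18.43 ft²·°F·h/BTU
Q = 788 × 33.4 / 18.43 = 1428 BTU/h

1430 BTU/h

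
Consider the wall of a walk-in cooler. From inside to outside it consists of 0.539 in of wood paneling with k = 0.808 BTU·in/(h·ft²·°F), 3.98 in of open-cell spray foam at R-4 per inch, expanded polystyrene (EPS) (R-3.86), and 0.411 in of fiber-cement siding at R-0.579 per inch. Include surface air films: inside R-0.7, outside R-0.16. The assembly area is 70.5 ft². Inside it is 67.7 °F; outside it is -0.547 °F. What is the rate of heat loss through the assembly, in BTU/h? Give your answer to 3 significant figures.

0.539/0.808 = 0.6671
3.98 × 4 = 15.92
0.411 × 0.579 = 0.238
R_total = 0.7 + 0.6671 + 15.92 + 3.86 + 0.238 + 0.16 = 21.55 ft²·°F·h/BTU
Q = A·ΔT/R = 70.5 × (67.7 − (-0.547)) / 21.55 = 223.3 BTU/h

223 BTU/h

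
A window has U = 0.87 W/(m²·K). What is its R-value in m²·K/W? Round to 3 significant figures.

R = 1/U = 1/0.87 = 1.149

1.15 m²·K/W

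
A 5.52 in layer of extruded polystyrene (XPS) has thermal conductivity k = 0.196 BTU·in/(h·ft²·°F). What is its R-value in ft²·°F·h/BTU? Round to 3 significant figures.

R = L/k = 5.52/0.196 = 28.16 ft²·°F·h/BTU

28.2 ft²·°F·h/BTU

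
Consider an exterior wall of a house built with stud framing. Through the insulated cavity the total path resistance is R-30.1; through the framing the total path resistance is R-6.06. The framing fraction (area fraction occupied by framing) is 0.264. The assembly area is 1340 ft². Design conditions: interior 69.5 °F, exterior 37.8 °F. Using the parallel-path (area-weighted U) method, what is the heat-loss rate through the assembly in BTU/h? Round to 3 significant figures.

2890 BTU/h

U_eff = 0.736/30.1 + 0.264/6.06 = 0.02445 + 0.04356 = 0.06802
R_eff = 1/U_eff = 14.7 ft²·°F·h/BTU
Q = 1340 × (69.5 − 37.8) / 14.7 = 2889 BTU/h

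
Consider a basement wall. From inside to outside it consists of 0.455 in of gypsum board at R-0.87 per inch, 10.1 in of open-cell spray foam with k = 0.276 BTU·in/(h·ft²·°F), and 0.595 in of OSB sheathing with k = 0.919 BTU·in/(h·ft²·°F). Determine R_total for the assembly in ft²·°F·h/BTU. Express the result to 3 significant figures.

0.455 × 0.87 = 0.3959
10.1/0.276 = 36.59
0.595/0.919 = 0.6474
R_total = 0.3959 + 36.59 + 0.6474 = 37.64 ft²·°F·h/BTU

37.6 ft²·°F·h/BTU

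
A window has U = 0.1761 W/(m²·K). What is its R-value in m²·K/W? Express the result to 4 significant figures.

R = 1/U = 1/0.1761 = 5.6786

5.679 m²·K/W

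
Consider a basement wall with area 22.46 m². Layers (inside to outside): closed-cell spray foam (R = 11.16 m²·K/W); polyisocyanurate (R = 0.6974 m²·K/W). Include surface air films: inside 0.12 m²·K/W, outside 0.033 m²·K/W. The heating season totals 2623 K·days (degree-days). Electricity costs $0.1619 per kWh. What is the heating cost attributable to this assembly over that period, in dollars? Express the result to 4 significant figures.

R_total = 0.12 + 11.16 + 0.6974 + 0.033 = 12.01 m²·K/W
E = A × HDD × 24 / R / 1000 = 22.46 × 2623 × 24 / 12.01 / 1000 = 117.72 kWh
Cost = 117.72 × 0.1619 = $19.059

19.06 dollars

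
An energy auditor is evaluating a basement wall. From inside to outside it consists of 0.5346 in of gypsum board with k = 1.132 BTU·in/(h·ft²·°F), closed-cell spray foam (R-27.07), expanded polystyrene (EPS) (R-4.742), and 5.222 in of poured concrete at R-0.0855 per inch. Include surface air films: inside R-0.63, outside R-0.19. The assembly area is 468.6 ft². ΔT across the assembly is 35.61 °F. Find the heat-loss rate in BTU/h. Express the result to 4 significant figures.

0.5346/1.132 = 0.47226
5.222 × 0.0855 = 0.44648
R_total = 0.63 + 0.47226 + 27.07 + 4.742 + 0.44648 + 0.19 = 33.551 ft²·°F·h/BTU
Q = A·ΔT/R = 468.6 × 35.61 / 33.551 = 497.36 BTU/h

497.4 BTU/h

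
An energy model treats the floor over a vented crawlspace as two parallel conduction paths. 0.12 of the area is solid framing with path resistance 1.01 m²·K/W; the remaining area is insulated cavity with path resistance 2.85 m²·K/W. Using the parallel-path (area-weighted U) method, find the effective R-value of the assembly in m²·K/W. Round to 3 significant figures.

2.34 m²·K/W

U_eff = 0.88/2.85 + 0.12/1.01 = 0.3088 + 0.1188 = 0.4276
R_eff = 1/U_eff = 2.339 m²·K/W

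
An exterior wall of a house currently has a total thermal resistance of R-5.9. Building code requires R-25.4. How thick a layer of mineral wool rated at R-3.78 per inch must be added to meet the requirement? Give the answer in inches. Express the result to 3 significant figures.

5.16 in

ΔR = 25.4 − 5.9 = 19.5 ft²·°F·h/BTU
L = ΔR / (R/in) = 19.5/3.78 = 5.159 in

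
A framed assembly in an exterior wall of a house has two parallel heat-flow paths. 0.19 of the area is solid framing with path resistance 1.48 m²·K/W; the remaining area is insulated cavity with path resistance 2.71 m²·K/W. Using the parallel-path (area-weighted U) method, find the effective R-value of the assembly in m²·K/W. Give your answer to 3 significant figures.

2.34 m²·K/W

U_eff = 0.81/2.71 + 0.19/1.48 = 0.2989 + 0.1284 = 0.4273
R_eff = 1/U_eff = 2.34 m²·K/W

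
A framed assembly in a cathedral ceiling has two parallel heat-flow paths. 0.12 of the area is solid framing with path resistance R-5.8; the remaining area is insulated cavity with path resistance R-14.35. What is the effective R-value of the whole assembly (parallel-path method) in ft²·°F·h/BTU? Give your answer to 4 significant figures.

12.19 ft²·°F·h/BTU

U_eff = 0.88/14.35 + 0.12/5.8 = 0.061324 + 0.02069 = 0.082014
R_eff = 1/U_eff = 12.193 ft²·°F·h/BTU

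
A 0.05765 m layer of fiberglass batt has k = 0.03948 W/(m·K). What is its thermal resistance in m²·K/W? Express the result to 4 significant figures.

1.460 m²·K/W

R = L/k = 0.05765/0.03948 = 1.4602 m²·K/W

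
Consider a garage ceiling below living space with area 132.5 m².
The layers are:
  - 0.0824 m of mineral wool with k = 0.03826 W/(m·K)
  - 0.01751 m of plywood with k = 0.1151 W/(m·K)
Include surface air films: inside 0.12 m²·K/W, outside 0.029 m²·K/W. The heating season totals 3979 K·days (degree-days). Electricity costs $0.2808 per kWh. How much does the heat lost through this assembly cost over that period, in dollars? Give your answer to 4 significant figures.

1447 dollars

0.0824/0.03826 = 2.1537
0.01751/0.1151 = 0.15213
R_total = 0.12 + 2.1537 + 0.15213 + 0.029 = 2.4548 m²·K/W
E = A × HDD × 24 / R / 1000 = 132.5 × 3979 × 24 / 2.4548 / 1000 = 5154.5 kWh
Cost = 5154.5 × 0.2808 = $1447.4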